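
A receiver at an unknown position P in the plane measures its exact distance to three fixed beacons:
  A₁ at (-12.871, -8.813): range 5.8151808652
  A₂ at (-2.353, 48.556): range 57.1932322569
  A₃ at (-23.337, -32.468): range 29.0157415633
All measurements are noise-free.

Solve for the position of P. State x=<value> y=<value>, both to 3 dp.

eq1: (x + 12.871)² + (y + 8.813)² = 5.8151808652²
eq2: (x + 2.353)² + (y − 48.556)² = 57.1932322569²
eq3: (x + 23.337)² + (y + 32.468)² = 29.0157415633²
eq2−eq3, eq2−eq1 (x²,y² cancel):
  -41.968·x − 162.048·y = 1664.717406
  -21.036·x − 114.738·y = 1117.359352
det = -41.968·-114.738 − -162.048·-21.036 = 1406.482656
x = (1664.717406·-114.738 − -162.048·1117.359352) / 1406.482656 = -7.067629
y = (-41.968·1117.359352 − 1664.717406·-21.036) / 1406.482656 = -8.442580

x=-7.068 y=-8.443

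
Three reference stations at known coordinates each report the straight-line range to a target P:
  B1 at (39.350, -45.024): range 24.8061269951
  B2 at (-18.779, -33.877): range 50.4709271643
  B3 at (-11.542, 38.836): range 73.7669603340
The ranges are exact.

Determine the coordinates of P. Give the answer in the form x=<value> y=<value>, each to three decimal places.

eq1: (x − 39.350)² + (y + 45.024)² = 24.8061269951²
eq2: (x + 18.779)² + (y + 33.877)² = 50.4709271643²
eq3: (x + 11.542)² + (y − 38.836)² = 73.7669603340²
eq2−eq1, eq2−eq3 (x²,y² cancel):
  116.258·x − 22.294·y = 4007.251658
  14.474·x + 145.426·y = -2753.099258
det = 116.258·145.426 − -22.294·14.474 = 17229.619264
x = (4007.251658·145.426 − -22.294·-2753.099258) / 17229.619264 = 30.260737
y = (116.258·-2753.099258 − 4007.251658·14.474) / 17229.619264 = -21.943072

x=30.261 y=-21.943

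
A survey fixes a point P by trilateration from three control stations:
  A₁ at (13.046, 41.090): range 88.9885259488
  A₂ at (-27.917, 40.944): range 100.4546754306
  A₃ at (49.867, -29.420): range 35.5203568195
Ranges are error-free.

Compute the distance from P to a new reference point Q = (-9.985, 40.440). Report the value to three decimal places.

92.881

eq1: (x − 13.046)² + (y − 41.090)² = 88.9885259488²
eq2: (x + 27.917)² + (y − 40.944)² = 100.4546754306²
eq3: (x − 49.867)² + (y + 29.420)² = 35.5203568195²
eq2−eq1, eq2−eq3 (x²,y² cancel):
  81.926·x + 0.292·y = 1575.000256
  155.568·x − 140.728·y = 9725.930131
det = 81.926·-140.728 − 0.292·155.568 = -11574.707984
x = (1575.000256·-140.728 − 0.292·9725.930131) / -11574.707984 = 19.394581
y = (81.926·9725.930131 − 1575.000256·155.568) / -11574.707984 = -47.671778
|P − Q| = √((19.394581 − -9.985)² + (-47.671778 − 40.440)²) = 92.880812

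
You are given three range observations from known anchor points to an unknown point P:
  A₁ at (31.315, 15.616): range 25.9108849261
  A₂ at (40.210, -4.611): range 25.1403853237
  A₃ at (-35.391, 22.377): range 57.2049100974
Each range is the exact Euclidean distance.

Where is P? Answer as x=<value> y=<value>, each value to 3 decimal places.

x=15.070 y=-4.570

eq1: (x − 31.315)² + (y − 15.616)² = 25.9108849261²
eq2: (x − 40.210)² + (y + 4.611)² = 25.1403853237²
eq3: (x + 35.391)² + (y − 22.377)² = 57.2049100974²
eq1−eq2, eq1−eq3 (x²,y² cancel):
  17.790·x − 40.454·y = 452.951723
  -133.412·x + 13.522·y = -2072.263453
det = 17.790·13.522 − -40.454·-133.412 = -5156.492668
x = (452.951723·13.522 − -40.454·-2072.263453) / -5156.492668 = 15.069649
y = (17.790·-2072.263453 − 452.951723·-133.412) / -5156.492668 = -4.569701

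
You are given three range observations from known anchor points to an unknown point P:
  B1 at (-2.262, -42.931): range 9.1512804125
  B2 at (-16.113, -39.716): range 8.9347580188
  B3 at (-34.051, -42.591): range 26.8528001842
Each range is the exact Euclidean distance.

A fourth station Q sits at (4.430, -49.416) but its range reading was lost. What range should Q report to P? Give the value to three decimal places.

eq1: (x + 2.262)² + (y + 42.931)² = 9.1512804125²
eq2: (x + 16.113)² + (y + 39.716)² = 8.9347580188²
eq3: (x + 34.051)² + (y + 42.591)² = 26.8528001842²
eq1−eq3, eq1−eq2 (x²,y² cancel):
  -63.578·x + 0.680·y = 487.949532
  -27.702·x + 6.430·y = -7.281948
det = -63.578·6.430 − 0.680·-27.702 = -389.969180
x = (487.949532·6.430 − 0.680·-7.281948) / -389.969180 = -8.058245
y = (-63.578·-7.281948 − 487.949532·-27.702) / -389.969180 = -35.849370
|P − Q| = √((-8.058245 − 4.430)² + (-35.849370 − -49.416)²) = 18.439352

18.439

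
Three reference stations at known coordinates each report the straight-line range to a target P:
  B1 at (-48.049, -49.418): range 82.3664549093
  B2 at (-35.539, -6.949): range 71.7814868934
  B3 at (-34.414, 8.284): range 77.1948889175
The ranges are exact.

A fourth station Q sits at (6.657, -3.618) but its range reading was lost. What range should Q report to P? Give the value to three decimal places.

eq1: (x + 48.049)² + (y + 49.418)² = 82.3664549093²
eq2: (x + 35.539)² + (y + 6.949)² = 71.7814868934²
eq3: (x + 34.414)² + (y − 8.284)² = 77.1948889175²
eq3−eq2, eq3−eq1 (x²,y² cancel):
  -2.250·x − 30.466·y = 864.830084
  -27.270·x − 115.404·y = 2672.715054
det = -2.250·-115.404 − -30.466·-27.270 = -571.148820
x = (864.830084·-115.404 − -30.466·2672.715054) / -571.148820 = 32.177103
y = (-2.250·2672.715054 − 864.830084·-27.270) / -571.148820 = -30.763099
|P − Q| = √((32.177103 − 6.657)² + (-30.763099 − -3.618)²) = 37.257644

37.258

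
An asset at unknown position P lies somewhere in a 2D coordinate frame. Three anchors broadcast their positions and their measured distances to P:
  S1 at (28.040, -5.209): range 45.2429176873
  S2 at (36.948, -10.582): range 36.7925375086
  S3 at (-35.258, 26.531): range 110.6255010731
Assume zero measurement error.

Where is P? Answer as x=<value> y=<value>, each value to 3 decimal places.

eq1: (x − 28.040)² + (y + 5.209)² = 45.2429176873²
eq2: (x − 36.948)² + (y + 10.582)² = 36.7925375086²
eq3: (x + 35.258)² + (y − 26.531)² = 110.6255010731²
eq1−eq2, eq1−eq3 (x²,y² cancel):
  17.816·x − 10.746·y = 1356.988932
  -126.596·x + 63.480·y = -9057.434643
det = 17.816·63.480 − -10.746·-126.596 = -229.440936
x = (1356.988932·63.480 − -10.746·-9057.434643) / -229.440936 = 48.768696
y = (17.816·-9057.434643 − 1356.988932·-126.596) / -229.440936 = -45.423957

x=48.769 y=-45.424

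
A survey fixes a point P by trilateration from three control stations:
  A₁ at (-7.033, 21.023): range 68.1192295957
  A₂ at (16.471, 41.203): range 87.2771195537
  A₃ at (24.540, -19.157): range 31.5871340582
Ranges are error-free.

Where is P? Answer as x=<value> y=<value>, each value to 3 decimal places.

x=7.239 y=-45.584

eq1: (x + 7.033)² + (y − 21.023)² = 68.1192295957²
eq2: (x − 16.471)² + (y − 41.203)² = 87.2771195537²
eq3: (x − 24.540)² + (y + 19.157)² = 31.5871340582²
eq2−eq3, eq2−eq1 (x²,y² cancel):
  16.138·x − 120.720·y = 5619.769759
  -47.008·x − 40.360·y = 1499.514725
det = 16.138·-40.360 − -120.720·-47.008 = -6326.135440
x = (5619.769759·-40.360 − -120.720·1499.514725) / -6326.135440 = 7.238620
y = (16.138·1499.514725 − 5619.769759·-47.008) / -6326.135440 = -45.584434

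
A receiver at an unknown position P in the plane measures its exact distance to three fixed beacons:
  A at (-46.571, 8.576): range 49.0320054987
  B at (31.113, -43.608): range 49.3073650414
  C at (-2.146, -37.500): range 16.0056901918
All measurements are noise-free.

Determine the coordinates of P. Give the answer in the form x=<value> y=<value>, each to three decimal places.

eq1: (x + 46.571)² + (y − 8.576)² = 49.0320054987²
eq2: (x − 31.113)² + (y + 43.608)² = 49.3073650414²
eq3: (x + 2.146)² + (y + 37.500)² = 16.0056901918²
eq1−eq2, eq1−eq3 (x²,y² cancel):
  155.368·x − 104.368·y = 600.191932
  88.850·x − 92.152·y = 1316.404944
det = 155.368·-92.152 − -104.368·88.850 = -5044.375136
x = (600.191932·-92.152 − -104.368·1316.404944) / -5044.375136 = -16.271919
y = (155.368·1316.404944 − 600.191932·88.850) / -5044.375136 = -29.974010

x=-16.272 y=-29.974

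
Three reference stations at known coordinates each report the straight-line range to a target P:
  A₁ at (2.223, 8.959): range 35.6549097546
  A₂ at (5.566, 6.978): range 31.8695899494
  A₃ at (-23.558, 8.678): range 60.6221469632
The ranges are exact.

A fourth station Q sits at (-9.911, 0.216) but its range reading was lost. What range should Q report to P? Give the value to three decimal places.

46.049

eq1: (x − 2.223)² + (y − 8.959)² = 35.6549097546²
eq2: (x − 5.566)² + (y − 6.978)² = 31.8695899494²
eq3: (x + 23.558)² + (y − 8.678)² = 60.6221469632²
eq2−eq1, eq2−eq3 (x²,y² cancel):
  -6.686·x + 3.962·y = -250.069256
  -58.248·x + 3.400·y = -2108.759731
det = -6.686·3.400 − 3.962·-58.248 = 208.046176
x = (-250.069256·3.400 − 3.962·-2108.759731) / 208.046176 = 36.072139
y = (-6.686·-2108.759731 − -250.069256·-58.248) / 208.046176 = -2.244052
|P − Q| = √((36.072139 − -9.911)² + (-2.244052 − 0.216)²) = 46.048897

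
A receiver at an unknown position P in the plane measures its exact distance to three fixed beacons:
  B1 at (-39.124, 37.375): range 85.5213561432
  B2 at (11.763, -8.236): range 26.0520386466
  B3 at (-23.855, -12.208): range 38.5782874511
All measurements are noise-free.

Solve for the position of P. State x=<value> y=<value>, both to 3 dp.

eq1: (x + 39.124)² + (y − 37.375)² = 85.5213561432²
eq2: (x − 11.763)² + (y + 8.236)² = 26.0520386466²
eq3: (x + 23.855)² + (y + 12.208)² = 38.5782874511²
eq1−eq2, eq1−eq3 (x²,y² cancel):
  101.774·x − 91.222·y = 3913.815503
  30.538·x − 99.166·y = 3616.136382
det = 101.774·-99.166 − -91.222·30.538 = -7306.783048
x = (3913.815503·-99.166 − -91.222·3616.136382) / -7306.783048 = 7.971529
y = (101.774·3616.136382 − 3913.815503·30.538) / -7306.783048 = -34.010667

x=7.972 y=-34.011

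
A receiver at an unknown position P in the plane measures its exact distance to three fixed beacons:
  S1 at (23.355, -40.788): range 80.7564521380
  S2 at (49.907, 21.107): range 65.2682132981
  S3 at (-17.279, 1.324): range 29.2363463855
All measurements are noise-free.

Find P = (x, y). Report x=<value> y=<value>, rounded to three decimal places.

x=-14.690 y=30.445

eq1: (x − 23.355)² + (y + 40.788)² = 80.7564521380²
eq2: (x − 49.907)² + (y − 21.107)² = 65.2682132981²
eq3: (x + 17.279)² + (y − 1.324)² = 29.2363463855²
eq2−eq1, eq2−eq3 (x²,y² cancel):
  -53.104·x − 123.790·y = -2988.762024
  -134.372·x − 39.566·y = 769.278436
det = -53.104·-39.566 − -123.790·-134.372 = -14532.797016
x = (-2988.762024·-39.566 − -123.790·769.278436) / -14532.797016 = -14.689694
y = (-53.104·769.278436 − -2988.762024·-134.372) / -14532.797016 = 30.445460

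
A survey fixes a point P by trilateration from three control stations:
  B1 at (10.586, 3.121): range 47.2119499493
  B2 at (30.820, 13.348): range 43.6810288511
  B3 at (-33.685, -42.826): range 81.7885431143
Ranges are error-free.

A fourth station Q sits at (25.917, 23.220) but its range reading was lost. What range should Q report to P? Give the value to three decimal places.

54.667

eq1: (x − 10.586)² + (y − 3.121)² = 47.2119499493²
eq2: (x − 30.820)² + (y − 13.348)² = 43.6810288511²
eq3: (x + 33.685)² + (y + 42.826)² = 81.7885431143²
eq1−eq2, eq1−eq3 (x²,y² cancel):
  40.468·x + 20.454·y = 1327.173404
  -88.542·x − 91.894·y = -1613.456103
det = 40.468·-91.894 − 20.454·-88.542 = -1907.728324
x = (1327.173404·-91.894 − 20.454·-1613.456103) / -1907.728324 = 46.630141
y = (40.468·-1613.456103 − 1327.173404·-88.542) / -1907.728324 = -27.371427
|P − Q| = √((46.630141 − 25.917)² + (-27.371427 − 23.220)²) = 54.667419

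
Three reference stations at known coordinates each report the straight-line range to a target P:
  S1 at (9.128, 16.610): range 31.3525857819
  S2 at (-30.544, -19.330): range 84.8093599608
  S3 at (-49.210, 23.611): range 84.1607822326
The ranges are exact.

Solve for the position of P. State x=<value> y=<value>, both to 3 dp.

x=34.096 y=35.572

eq1: (x − 9.128)² + (y − 16.610)² = 31.3525857819²
eq2: (x + 30.544)² + (y + 19.330)² = 84.8093599608²
eq3: (x + 49.210)² + (y − 23.611)² = 84.1607822326²
eq3−eq2, eq3−eq1 (x²,y² cancel):
  37.332·x − 85.882·y = -1782.108856
  116.676·x − 14.002·y = 3480.161694
det = 37.332·-14.002 − -85.882·116.676 = 9497.645568
x = (-1782.108856·-14.002 − -85.882·3480.161694) / 9497.645568 = 34.096486
y = (37.332·3480.161694 − -1782.108856·116.676) / 9497.645568 = 35.572051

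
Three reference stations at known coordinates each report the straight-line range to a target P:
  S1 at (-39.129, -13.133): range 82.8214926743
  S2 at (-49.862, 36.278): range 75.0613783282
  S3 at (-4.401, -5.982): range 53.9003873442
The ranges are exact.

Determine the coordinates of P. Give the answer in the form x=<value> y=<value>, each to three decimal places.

x=25.146 y=39.098

eq1: (x + 39.129)² + (y + 13.133)² = 82.8214926743²
eq2: (x + 49.862)² + (y − 36.278)² = 75.0613783282²
eq3: (x + 4.401)² + (y + 5.982)² = 53.9003873442²
eq2−eq1, eq2−eq3 (x²,y² cancel):
  21.466·x − 98.822·y = -3323.947130
  90.922·x − 84.520·y = -1018.200442
det = 21.466·-84.520 − -98.822·90.922 = 7170.787564
x = (-3323.947130·-84.520 − -98.822·-1018.200442) / 7170.787564 = 25.146388
y = (21.466·-1018.200442 − -3323.947130·90.922) / 7170.787564 = 39.097969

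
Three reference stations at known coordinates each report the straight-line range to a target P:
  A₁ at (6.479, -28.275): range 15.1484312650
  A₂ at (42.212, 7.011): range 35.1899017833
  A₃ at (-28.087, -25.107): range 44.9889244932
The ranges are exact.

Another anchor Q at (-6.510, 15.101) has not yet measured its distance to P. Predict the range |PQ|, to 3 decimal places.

eq1: (x − 6.479)² + (y + 28.275)² = 15.1484312650²
eq2: (x − 42.212)² + (y − 7.011)² = 35.1899017833²
eq3: (x + 28.087)² + (y + 25.107)² = 44.9889244932²
eq3−eq2, eq3−eq1 (x²,y² cancel):
  140.598·x + 64.236·y = 1197.440187
  69.132·x − 6.336·y = 1216.740405
det = 140.598·-6.336 − 64.236·69.132 = -5331.592080
x = (1197.440187·-6.336 − 64.236·1216.740405) / -5331.592080 = 16.082535
y = (140.598·1216.740405 − 1197.440187·69.132) / -5331.592080 = -16.559750
|P − Q| = √((16.082535 − -6.510)² + (-16.559750 − 15.101)²) = 38.895061

38.895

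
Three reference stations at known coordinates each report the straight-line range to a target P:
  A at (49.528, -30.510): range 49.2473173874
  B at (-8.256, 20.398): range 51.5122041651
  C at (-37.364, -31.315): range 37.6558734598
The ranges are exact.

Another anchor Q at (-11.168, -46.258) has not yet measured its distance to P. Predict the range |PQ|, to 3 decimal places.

19.557

eq1: (x − 49.528)² + (y + 30.510)² = 49.2473173874²
eq2: (x + 8.256)² + (y − 20.398)² = 51.5122041651²
eq3: (x + 37.364)² + (y + 31.315)² = 37.6558734598²
eq3−eq1, eq3−eq2 (x²,y² cancel):
  173.784·x + 1.610·y = -0.148301
  58.216·x + 103.426·y = -3128.000153
det = 173.784·103.426 − 1.610·58.216 = 17880.056224
x = (-0.148301·103.426 − 1.610·-3128.000153) / 17880.056224 = 0.280801
y = (173.784·-3128.000153 − -0.148301·58.216) / 17880.056224 = -30.401904
|P − Q| = √((0.280801 − -11.168)² + (-30.401904 − -46.258)²) = 19.557373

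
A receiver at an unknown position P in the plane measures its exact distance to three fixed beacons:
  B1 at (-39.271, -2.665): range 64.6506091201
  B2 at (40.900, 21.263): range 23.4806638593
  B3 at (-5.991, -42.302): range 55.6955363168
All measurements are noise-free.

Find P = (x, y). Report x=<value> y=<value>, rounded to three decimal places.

x=25.041 y=3.948

eq1: (x + 39.271)² + (y + 2.665)² = 64.6506091201²
eq2: (x − 40.900)² + (y − 21.263)² = 23.4806638593²
eq3: (x + 5.991)² + (y + 42.302)² = 55.6955363168²
eq1−eq2, eq1−eq3 (x²,y² cancel):
  160.342·x + 47.856·y = 4203.971187
  66.560·x − 79.274·y = 1353.746113
det = 160.342·-79.274 − 47.856·66.560 = -15896.247068
x = (4203.971187·-79.274 − 47.856·1353.746113) / -15896.247068 = 25.040532
y = (160.342·1353.746113 − 4203.971187·66.560) / -15896.247068 = 3.947722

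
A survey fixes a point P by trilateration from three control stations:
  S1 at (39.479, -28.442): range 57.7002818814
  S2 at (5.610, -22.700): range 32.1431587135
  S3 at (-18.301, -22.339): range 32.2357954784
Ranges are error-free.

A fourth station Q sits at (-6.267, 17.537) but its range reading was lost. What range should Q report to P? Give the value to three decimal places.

eq1: (x − 39.479)² + (y + 28.442)² = 57.7002818814²
eq2: (x − 5.610)² + (y + 22.700)² = 32.1431587135²
eq3: (x + 18.301)² + (y + 22.339)² = 32.2357954784²
eq3−eq1, eq3−eq2 (x²,y² cancel):
  115.560·x − 12.206·y = -756.594736
  47.822·x − 0.722·y = -281.231564
det = 115.560·-0.722 − -12.206·47.822 = 500.281012
x = (-756.594736·-0.722 − -12.206·-281.231564) / 500.281012 = -5.769659
y = (115.560·-281.231564 − -756.594736·47.822) / 500.281012 = 7.361371
|P − Q| = √((-5.769659 − -6.267)² + (7.361371 − 17.537)²) = 10.187776

10.188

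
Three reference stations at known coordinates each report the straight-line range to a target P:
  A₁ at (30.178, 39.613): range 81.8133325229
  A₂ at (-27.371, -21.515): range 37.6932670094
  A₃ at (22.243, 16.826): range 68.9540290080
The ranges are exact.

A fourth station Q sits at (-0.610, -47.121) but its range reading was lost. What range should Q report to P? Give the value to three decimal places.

eq1: (x − 30.178)² + (y − 39.613)² = 81.8133325229²
eq2: (x + 27.371)² + (y + 21.515)² = 37.6932670094²
eq3: (x − 22.243)² + (y − 16.826)² = 68.9540290080²
eq1−eq3, eq1−eq2 (x²,y² cancel):
  -15.870·x − 45.574·y = 236.727134
  -115.098·x − 122.256·y = 4004.804414
det = -15.870·-122.256 − -45.574·-115.098 = -3305.273532
x = (236.727134·-122.256 − -45.574·4004.804414) / -3305.273532 = -46.463218
y = (-15.870·4004.804414 − 236.727134·-115.098) / -3305.273532 = 10.985302
|P − Q| = √((-46.463218 − -0.610)² + (10.985302 − -47.121)²) = 74.019321

74.019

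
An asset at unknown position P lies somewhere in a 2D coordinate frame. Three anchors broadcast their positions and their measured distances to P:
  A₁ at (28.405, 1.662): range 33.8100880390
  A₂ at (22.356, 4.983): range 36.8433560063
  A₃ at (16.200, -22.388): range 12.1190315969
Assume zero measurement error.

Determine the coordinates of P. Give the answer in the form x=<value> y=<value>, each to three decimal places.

eq1: (x − 28.405)² + (y − 1.662)² = 33.8100880390²
eq2: (x − 22.356)² + (y − 4.983)² = 36.8433560063²
eq3: (x − 16.200)² + (y + 22.388)² = 12.1190315969²
eq2−eq3, eq2−eq1 (x²,y² cancel):
  -12.312·x − 54.742·y = 1449.603474
  12.098·x − 6.642·y = 499.296073
det = -12.312·-6.642 − -54.742·12.098 = 744.045020
x = (1449.603474·-6.642 − -54.742·499.296073) / 744.045020 = 23.794527
y = (-12.312·499.296073 − 1449.603474·12.098) / 744.045020 = -31.832262

x=23.795 y=-31.832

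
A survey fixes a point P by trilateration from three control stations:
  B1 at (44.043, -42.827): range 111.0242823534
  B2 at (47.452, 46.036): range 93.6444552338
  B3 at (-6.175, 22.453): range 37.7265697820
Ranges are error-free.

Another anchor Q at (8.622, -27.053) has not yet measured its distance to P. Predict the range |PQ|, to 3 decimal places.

eq1: (x − 44.043)² + (y + 42.827)² = 111.0242823534²
eq2: (x − 47.452)² + (y − 46.036)² = 93.6444552338²
eq3: (x + 6.175)² + (y − 22.453)² = 37.7265697820²
eq1−eq3, eq1−eq2 (x²,y² cancel):
  -100.436·x + 130.560·y = 7671.427261
  6.818·x + 177.726·y = 4154.175098
det = -100.436·177.726 − 130.560·6.818 = -18740.246616
x = (7671.427261·177.726 − 130.560·4154.175098) / -18740.246616 = -43.811749
y = (-100.436·4154.175098 − 7671.427261·6.818) / -18740.246616 = 25.054767
|P − Q| = √((-43.811749 − 8.622)² + (25.054767 − -27.053)²) = 73.922375

73.922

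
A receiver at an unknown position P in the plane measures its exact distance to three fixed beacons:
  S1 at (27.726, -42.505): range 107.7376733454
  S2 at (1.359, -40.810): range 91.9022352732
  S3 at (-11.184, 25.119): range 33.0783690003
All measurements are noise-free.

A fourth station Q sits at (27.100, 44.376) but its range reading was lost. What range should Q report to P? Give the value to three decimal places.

67.254

eq1: (x − 27.726)² + (y + 42.505)² = 107.7376733454²
eq2: (x − 1.359)² + (y + 40.810)² = 91.9022352732²
eq3: (x + 11.184)² + (y − 25.119)² = 33.0783690003²
eq2−eq1, eq2−eq3 (x²,y² cancel):
  52.734·x − 3.390·y = -2253.282290
  -25.086·x + 131.858·y = 6440.585388
det = 52.734·131.858 − -3.390·-25.086 = 6868.358232
x = (-2253.282290·131.858 − -3.390·6440.585388) / 6868.358232 = -40.079405
y = (52.734·6440.585388 − -2253.282290·-25.086) / 6868.358232 = 41.219747
|P − Q| = √((-40.079405 − 27.100)² + (41.219747 − 44.376)²) = 67.253508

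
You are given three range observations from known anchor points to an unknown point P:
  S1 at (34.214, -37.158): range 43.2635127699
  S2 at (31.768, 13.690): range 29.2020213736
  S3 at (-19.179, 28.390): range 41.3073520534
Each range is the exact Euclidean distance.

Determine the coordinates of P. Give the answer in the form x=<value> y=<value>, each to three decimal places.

x=7.756 y=-2.928

eq1: (x − 34.214)² + (y + 37.158)² = 43.2635127699²
eq2: (x − 31.768)² + (y − 13.690)² = 29.2020213736²
eq3: (x + 19.179)² + (y − 28.390)² = 41.3073520534²
eq3−eq1, eq3−eq2 (x²,y² cancel):
  106.786·x − 131.096·y = 1212.054415
  101.894·x − 29.400·y = 876.335064
det = 106.786·-29.400 − -131.096·101.894 = 10218.387424
x = (1212.054415·-29.400 − -131.096·876.335064) / 10218.387424 = 7.755590
y = (106.786·876.335064 − 1212.054415·101.894) / 10218.387424 = -2.928129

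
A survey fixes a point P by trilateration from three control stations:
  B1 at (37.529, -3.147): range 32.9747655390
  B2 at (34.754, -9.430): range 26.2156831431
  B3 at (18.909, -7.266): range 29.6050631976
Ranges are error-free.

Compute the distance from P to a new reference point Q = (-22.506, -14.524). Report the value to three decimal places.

eq1: (x − 37.529)² + (y + 3.147)² = 32.9747655390²
eq2: (x − 34.754)² + (y + 9.430)² = 26.2156831431²
eq3: (x − 18.909)² + (y + 7.266)² = 29.6050631976²
eq2−eq1, eq2−eq3 (x²,y² cancel):
  5.550·x + 12.566·y = -278.509086
  -31.690·x + 4.328·y = -1075.618103
det = 5.550·4.328 − 12.566·-31.690 = 422.236940
x = (-278.509086·4.328 − 12.566·-1075.618103) / 422.236940 = 29.156212
y = (5.550·-1075.618103 − -278.509086·-31.690) / 422.236940 = -35.041068
|P − Q| = √((29.156212 − -22.506)² + (-35.041068 − -14.524)²) = 55.587177

55.587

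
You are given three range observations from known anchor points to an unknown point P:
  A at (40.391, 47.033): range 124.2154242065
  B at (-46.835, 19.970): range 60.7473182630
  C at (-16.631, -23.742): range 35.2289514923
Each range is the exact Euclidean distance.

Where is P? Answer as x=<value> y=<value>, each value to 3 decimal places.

eq1: (x − 40.391)² + (y − 47.033)² = 124.2154242065²
eq2: (x + 46.835)² + (y − 19.970)² = 60.7473182630²
eq3: (x + 16.631)² + (y + 23.742)² = 35.2289514923²
eq2−eq1, eq2−eq3 (x²,y² cancel):
  174.452·x + 54.126·y = -10488.017090
  60.408·x − 87.424·y = 697.112253
det = 174.452·-87.424 − 54.126·60.408 = -18520.935056
x = (-10488.017090·-87.424 − 54.126·697.112253) / -18520.935056 = -47.469121
y = (174.452·697.112253 − -10488.017090·60.408) / -18520.935056 = -40.774008

x=-47.469 y=-40.774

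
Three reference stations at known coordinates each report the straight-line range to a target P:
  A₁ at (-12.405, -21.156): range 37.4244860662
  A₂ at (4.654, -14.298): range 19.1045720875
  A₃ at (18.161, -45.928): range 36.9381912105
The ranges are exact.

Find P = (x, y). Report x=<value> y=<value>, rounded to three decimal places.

x=23.099 y=-9.321

eq1: (x + 12.405)² + (y + 21.156)² = 37.4244860662²
eq2: (x − 4.654)² + (y + 14.298)² = 19.1045720875²
eq3: (x − 18.161)² + (y + 45.928)² = 36.9381912105²
eq2−eq1, eq2−eq3 (x²,y² cancel):
  -34.118·x − 13.716·y = -660.239642
  27.014·x − 63.260·y = 1213.665290
det = -34.118·-63.260 − -13.716·27.014 = 2528.828704
x = (-660.239642·-63.260 − -13.716·1213.665290) / 2528.828704 = 23.098992
y = (-34.118·1213.665290 − -660.239642·27.014) / 2528.828704 = -9.321358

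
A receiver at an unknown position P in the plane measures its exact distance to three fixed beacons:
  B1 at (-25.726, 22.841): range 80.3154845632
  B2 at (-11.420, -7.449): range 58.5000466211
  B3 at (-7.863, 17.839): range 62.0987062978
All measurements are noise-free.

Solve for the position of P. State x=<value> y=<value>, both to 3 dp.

x=46.950 y=-11.346

eq1: (x + 25.726)² + (y − 22.841)² = 80.3154845632²
eq2: (x + 11.420)² + (y + 7.449)² = 58.5000466211²
eq3: (x + 7.863)² + (y − 17.839)² = 62.0987062978²
eq1−eq2, eq1−eq3 (x²,y² cancel):
  28.612·x − 60.580·y = 2030.687250
  35.726·x − 10.004·y = 1790.846070
det = 28.612·-10.004 − -60.580·35.726 = 1878.046632
x = (2030.687250·-10.004 − -60.580·1790.846070) / 1878.046632 = 46.950091
y = (28.612·1790.846070 − 2030.687250·35.726) / 1878.046632 = -11.346175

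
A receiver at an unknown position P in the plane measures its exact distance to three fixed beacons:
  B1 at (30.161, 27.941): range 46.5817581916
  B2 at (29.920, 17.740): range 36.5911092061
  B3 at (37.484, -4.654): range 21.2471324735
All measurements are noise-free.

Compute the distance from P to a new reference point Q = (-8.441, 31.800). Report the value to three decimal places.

eq1: (x − 30.161)² + (y − 27.941)² = 46.5817581916²
eq2: (x − 29.920)² + (y − 17.740)² = 36.5911092061²
eq3: (x − 37.484)² + (y + 4.654)² = 21.2471324735²
eq3−eq1, eq3−eq2 (x²,y² cancel):
  -14.646·x + 65.190·y = -1454.744128
  -15.128·x + 44.788·y = -1104.264607
det = -14.646·44.788 − 65.190·-15.128 = 330.229272
x = (-1454.744128·44.788 − 65.190·-1104.264607) / 330.229272 = 20.688444
y = (-14.646·-1104.264607 − -1454.744128·-15.128) / 330.229272 = -17.667452
|P − Q| = √((20.688444 − -8.441)² + (-17.667452 − 31.800)²) = 57.406910

57.407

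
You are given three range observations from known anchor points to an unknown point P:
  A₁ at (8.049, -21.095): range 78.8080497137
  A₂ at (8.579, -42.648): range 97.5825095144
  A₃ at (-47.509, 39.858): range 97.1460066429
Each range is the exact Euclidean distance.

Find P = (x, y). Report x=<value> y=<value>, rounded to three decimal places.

x=49.445 y=45.965

eq1: (x − 8.049)² + (y + 21.095)² = 78.8080497137²
eq2: (x − 8.579)² + (y + 42.648)² = 97.5825095144²
eq3: (x + 47.509)² + (y − 39.858)² = 97.1460066429²
eq3−eq2, eq3−eq1 (x²,y² cancel):
  112.176·x − 165.012·y = -2038.313656
  111.116·x − 121.906·y = -109.341912
det = 112.176·-121.906 − -165.012·111.116 = 4660.545936
x = (-2038.313656·-121.906 − -165.012·-109.341912) / 4660.545936 = 49.444838
y = (112.176·-109.341912 − -2038.313656·111.116) / 4660.545936 = 45.965371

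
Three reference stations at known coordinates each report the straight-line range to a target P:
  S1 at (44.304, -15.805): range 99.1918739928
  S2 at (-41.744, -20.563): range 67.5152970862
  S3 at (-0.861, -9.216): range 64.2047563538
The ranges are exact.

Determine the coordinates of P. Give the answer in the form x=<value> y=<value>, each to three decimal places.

eq1: (x − 44.304)² + (y + 15.805)² = 99.1918739928²
eq2: (x + 41.744)² + (y + 20.563)² = 67.5152970862²
eq3: (x + 0.861)² + (y + 9.216)² = 64.2047563538²
eq1−eq2, eq1−eq3 (x²,y² cancel):
  -172.096·x − 9.516·y = 5233.468590
  -90.330·x + 13.178·y = 3589.810664
det = -172.096·13.178 − -9.516·-90.330 = -3127.461368
x = (5233.468590·13.178 − -9.516·3589.810664) / -3127.461368 = -32.974760
y = (-172.096·3589.810664 − 5233.468590·-90.330) / -3127.461368 = 46.380377

x=-32.975 y=46.380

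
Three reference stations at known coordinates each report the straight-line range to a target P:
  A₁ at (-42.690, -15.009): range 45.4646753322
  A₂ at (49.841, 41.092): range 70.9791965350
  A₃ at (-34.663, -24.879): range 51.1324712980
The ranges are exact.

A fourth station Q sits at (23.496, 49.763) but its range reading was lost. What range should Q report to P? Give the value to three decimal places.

eq1: (x + 42.690)² + (y + 15.009)² = 45.4646753322²
eq2: (x − 49.841)² + (y − 41.092)² = 70.9791965350²
eq3: (x + 34.663)² + (y + 24.879)² = 51.1324712980²
eq2−eq3, eq2−eq1 (x²,y² cancel):
  -169.008·x − 131.942·y = 71.327185
  -185.062·x − 112.202·y = 846.038074
det = -169.008·-112.202 − -131.942·-185.062 = -5454.414788
x = (71.327185·-112.202 − -131.942·846.038074) / -5454.414788 = -18.998354
y = (-169.008·846.038074 − 71.327185·-185.062) / -5454.414788 = 23.794899
|P − Q| = √((-18.998354 − 23.496)² + (23.794899 − 49.763)²) = 49.800727

49.801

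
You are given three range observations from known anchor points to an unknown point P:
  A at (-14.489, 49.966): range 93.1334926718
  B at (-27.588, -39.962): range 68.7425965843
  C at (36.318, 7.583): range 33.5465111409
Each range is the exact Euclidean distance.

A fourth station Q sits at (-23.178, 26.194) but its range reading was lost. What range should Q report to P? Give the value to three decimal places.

81.571

eq1: (x + 14.489)² + (y − 49.966)² = 93.1334926718²
eq2: (x + 27.588)² + (y + 39.962)² = 68.7425965843²
eq3: (x − 36.318)² + (y − 7.583)² = 33.5465111409²
eq3−eq2, eq3−eq1 (x²,y² cancel):
  -127.812·x − 95.090·y = -2618.616000
  -101.614·x + 84.766·y = -6218.445784
det = -127.812·84.766 − -95.090·-101.614 = -20496.587252
x = (-2618.616000·84.766 − -95.090·-6218.445784) / -20496.587252 = 39.678879
y = (-127.812·-6218.445784 − -2618.616000·-101.614) / -20496.587252 = -25.794731
|P − Q| = √((39.678879 − -23.178)² + (-25.794731 − 26.194)²) = 81.570922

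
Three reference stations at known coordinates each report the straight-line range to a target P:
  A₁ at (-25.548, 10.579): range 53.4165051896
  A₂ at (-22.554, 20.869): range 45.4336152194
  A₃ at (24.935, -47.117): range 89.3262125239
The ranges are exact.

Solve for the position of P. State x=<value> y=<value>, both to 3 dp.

eq1: (x + 25.548)² + (y − 10.579)² = 53.4165051896²
eq2: (x + 22.554)² + (y − 20.869)² = 45.4336152194²
eq3: (x − 24.935)² + (y + 47.117)² = 89.3262125239²
eq1−eq3, eq1−eq2 (x²,y² cancel):
  100.966·x − 115.392·y = -3048.698848
  5.988·x + 20.580·y = 968.692167
det = 100.966·20.580 − -115.392·5.988 = 2768.847576
x = (-3048.698848·20.580 − -115.392·968.692167) / 2768.847576 = 17.710294
y = (100.966·968.692167 − -3048.698848·5.988) / 2768.847576 = 41.916566

x=17.710 y=41.917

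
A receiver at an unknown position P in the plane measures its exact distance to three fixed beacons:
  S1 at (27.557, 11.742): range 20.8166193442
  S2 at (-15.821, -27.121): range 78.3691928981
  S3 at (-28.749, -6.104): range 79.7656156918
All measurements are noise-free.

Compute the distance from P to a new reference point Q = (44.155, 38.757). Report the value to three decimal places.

eq1: (x − 27.557)² + (y − 11.742)² = 20.8166193442²
eq2: (x + 15.821)² + (y + 27.121)² = 78.3691928981²
eq3: (x + 28.749)² + (y + 6.104)² = 79.7656156918²
eq3−eq2, eq3−eq1 (x²,y² cancel):
  25.856·x − 42.034·y = 342.911916
  112.612·x + 35.692·y = 5962.720802
det = 25.856·35.692 − -42.034·112.612 = 5656.385160
x = (342.911916·35.692 − -42.034·5962.720802) / 5656.385160 = 46.474243
y = (25.856·5962.720802 − 342.911916·112.612) / 5656.385160 = 20.429322
|P − Q| = √((46.474243 − 44.155)² + (20.429322 − 38.757)²) = 18.473838

18.474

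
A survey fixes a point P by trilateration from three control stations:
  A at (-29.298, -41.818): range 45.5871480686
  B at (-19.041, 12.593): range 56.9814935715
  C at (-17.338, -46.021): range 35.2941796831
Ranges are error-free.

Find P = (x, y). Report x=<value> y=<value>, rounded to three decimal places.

eq1: (x + 29.298)² + (y + 41.818)² = 45.5871480686²
eq2: (x + 19.041)² + (y − 12.593)² = 56.9814935715²
eq3: (x + 17.338)² + (y + 46.021)² = 35.2941796831²
eq2−eq3, eq2−eq1 (x²,y² cancel):
  3.406·x − 117.228·y = 3898.606845
  -20.514·x − 108.822·y = 3254.677139
det = 3.406·-108.822 − -117.228·-20.514 = -2775.462924
x = (3898.606845·-108.822 − -117.228·3254.677139) / -2775.462924 = 15.390190
y = (3.406·3254.677139 − 3898.606845·-20.514) / -2775.462924 = -32.809464

x=15.390 y=-32.809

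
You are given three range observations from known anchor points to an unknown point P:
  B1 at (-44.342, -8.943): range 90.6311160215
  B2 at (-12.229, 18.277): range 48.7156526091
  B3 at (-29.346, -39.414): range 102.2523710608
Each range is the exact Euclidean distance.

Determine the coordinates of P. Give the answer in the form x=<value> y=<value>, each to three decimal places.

x=28.620 y=44.821

eq1: (x + 44.342)² + (y + 8.943)² = 90.6311160215²
eq2: (x + 12.229)² + (y − 18.277)² = 48.7156526091²
eq3: (x + 29.346)² + (y + 39.414)² = 102.2523710608²
eq3−eq2, eq3−eq1 (x²,y² cancel):
  34.234·x + 115.382·y = 6151.278636
  -29.992·x + 60.942·y = 1873.087297
det = 34.234·60.942 − 115.382·-29.992 = 5546.825372
x = (6151.278636·60.942 − 115.382·1873.087297) / 5546.825372 = 28.620094
y = (34.234·1873.087297 − 6151.278636·-29.992) / 5546.825372 = 44.820668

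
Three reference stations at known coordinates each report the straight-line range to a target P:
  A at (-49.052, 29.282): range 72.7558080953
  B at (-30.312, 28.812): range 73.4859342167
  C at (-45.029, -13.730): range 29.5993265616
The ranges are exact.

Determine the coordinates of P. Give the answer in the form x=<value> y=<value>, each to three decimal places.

eq1: (x + 49.052)² + (y − 29.282)² = 72.7558080953²
eq2: (x + 30.312)² + (y − 28.812)² = 73.4859342167²
eq3: (x + 45.029)² + (y + 13.730)² = 29.5993265616²
eq3−eq1, eq3−eq2 (x²,y² cancel):
  -8.046·x + 86.024·y = -3369.876992
  29.434·x + 85.084·y = -4991.237448
det = -8.046·85.084 − 86.024·29.434 = -3216.616280
x = (-3369.876992·85.084 − 86.024·-4991.237448) / -3216.616280 = -44.345854
y = (-8.046·-4991.237448 − -3369.876992·29.434) / -3216.616280 = -43.321442

x=-44.346 y=-43.321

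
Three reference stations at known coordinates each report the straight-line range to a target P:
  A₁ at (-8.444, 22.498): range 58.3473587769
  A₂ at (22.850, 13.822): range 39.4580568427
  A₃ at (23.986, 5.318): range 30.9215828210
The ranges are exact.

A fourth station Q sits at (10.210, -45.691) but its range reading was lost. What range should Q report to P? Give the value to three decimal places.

24.709

eq1: (x + 8.444)² + (y − 22.498)² = 58.3473587769²
eq2: (x − 22.850)² + (y − 13.822)² = 39.4580568427²
eq3: (x − 23.986)² + (y − 5.318)² = 30.9215828210²
eq2−eq1, eq2−eq3 (x²,y² cancel):
  -62.588·x + 17.352·y = -1983.185070
  2.272·x − 17.008·y = 491.233102
det = -62.588·-17.008 − 17.352·2.272 = 1025.072960
x = (-1983.185070·-17.008 − 17.352·491.233102) / 1025.072960 = 24.589601
y = (-62.588·491.233102 − -1983.185070·2.272) / 1025.072960 = -25.597691
|P − Q| = √((24.589601 − 10.210)² + (-25.597691 − -45.691)²) = 24.708581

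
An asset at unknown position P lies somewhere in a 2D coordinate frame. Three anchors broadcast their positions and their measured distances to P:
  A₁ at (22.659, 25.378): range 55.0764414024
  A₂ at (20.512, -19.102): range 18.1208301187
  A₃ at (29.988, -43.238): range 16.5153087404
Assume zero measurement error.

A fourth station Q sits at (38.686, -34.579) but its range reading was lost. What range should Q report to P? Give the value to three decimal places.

7.014

eq1: (x − 22.659)² + (y − 25.378)² = 55.0764414024²
eq2: (x − 20.512)² + (y + 19.102)² = 18.1208301187²
eq3: (x − 29.988)² + (y + 43.238)² = 16.5153087404²
eq3−eq1, eq3−eq2 (x²,y² cancel):
  -14.658·x + 137.232·y = -4371.990598
  -18.952·x + 48.272·y = -2038.785301
det = -14.658·48.272 − 137.232·-18.952 = 1893.249888
x = (-4371.990598·48.272 − 137.232·-2038.785301) / 1893.249888 = 36.308918
y = (-14.658·-2038.785301 − -4371.990598·-18.952) / 1893.249888 = -27.980168
|P − Q| = √((36.308918 − 38.686)² + (-27.980168 − -34.579)²) = 7.013922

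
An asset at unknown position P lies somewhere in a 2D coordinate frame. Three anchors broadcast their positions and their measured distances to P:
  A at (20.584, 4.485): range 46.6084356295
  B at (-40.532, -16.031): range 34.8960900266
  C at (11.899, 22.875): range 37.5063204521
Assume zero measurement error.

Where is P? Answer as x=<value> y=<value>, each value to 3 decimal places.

x=-24.796 y=15.116

eq1: (x − 20.584)² + (y − 4.485)² = 46.6084356295²
eq2: (x + 40.532)² + (y + 16.031)² = 34.8960900266²
eq3: (x − 11.899)² + (y − 22.875)² = 37.5063204521²
eq1−eq3, eq1−eq2 (x²,y² cancel):
  -17.370·x + 36.780·y = 986.657743
  -122.232·x − 41.032·y = 2410.628877
det = -17.370·-41.032 − 36.780·-122.232 = 5208.418800
x = (986.657743·-41.032 − 36.780·2410.628877) / 5208.418800 = -24.795907
y = (-17.370·2410.628877 − 986.657743·-122.232) / 5208.418800 = 15.115629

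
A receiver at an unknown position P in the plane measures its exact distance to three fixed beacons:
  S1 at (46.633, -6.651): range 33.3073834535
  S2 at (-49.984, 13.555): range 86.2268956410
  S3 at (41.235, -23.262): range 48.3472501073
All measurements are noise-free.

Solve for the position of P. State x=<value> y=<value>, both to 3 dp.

x=35.514 y=24.746

eq1: (x − 46.633)² + (y + 6.651)² = 33.3073834535²
eq2: (x + 49.984)² + (y − 13.555)² = 86.2268956410²
eq3: (x − 41.235)² + (y + 23.262)² = 48.3472501073²
eq1−eq2, eq1−eq3 (x²,y² cancel):
  -193.234·x + 40.412·y = -5862.429948
  -10.796·x − 33.222·y = -1205.501421
det = -193.234·-33.222 − 40.412·-10.796 = 6855.907900
x = (-5862.429948·-33.222 − 40.412·-1205.501421) / 6855.907900 = 35.513658
y = (-193.234·-1205.501421 − -5862.429948·-10.796) / 6855.907900 = 24.745529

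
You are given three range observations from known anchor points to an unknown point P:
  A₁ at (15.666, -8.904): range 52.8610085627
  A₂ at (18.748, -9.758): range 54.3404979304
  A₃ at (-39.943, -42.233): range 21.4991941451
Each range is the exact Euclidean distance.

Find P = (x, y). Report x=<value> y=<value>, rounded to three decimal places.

x=-19.373 y=-48.484

eq1: (x − 15.666)² + (y + 8.904)² = 52.8610085627²
eq2: (x − 18.748)² + (y + 9.758)² = 54.3404979304²
eq3: (x + 39.943)² + (y + 42.233)² = 21.4991941451²
eq1−eq2, eq1−eq3 (x²,y² cancel):
  6.164·x − 1.708·y = -36.602193
  -111.218·x − 66.658·y = 5386.435643
det = 6.164·-66.658 − -1.708·-111.218 = -600.840256
x = (-36.602193·-66.658 − -1.708·5386.435643) / -600.840256 = -19.372638
y = (6.164·5386.435643 − -36.602193·-111.218) / -600.840256 = -48.484046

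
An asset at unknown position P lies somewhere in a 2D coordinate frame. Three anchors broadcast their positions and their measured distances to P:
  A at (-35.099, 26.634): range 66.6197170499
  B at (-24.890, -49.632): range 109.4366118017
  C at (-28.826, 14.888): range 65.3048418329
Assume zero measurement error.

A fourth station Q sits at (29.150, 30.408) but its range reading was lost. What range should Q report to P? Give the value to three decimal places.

eq1: (x + 35.099)² + (y − 26.634)² = 66.6197170499²
eq2: (x + 24.890)² + (y + 49.632)² = 109.4366118017²
eq3: (x + 28.826)² + (y − 14.888)² = 65.3048418329²
eq1−eq2, eq1−eq3 (x²,y² cancel):
  20.418·x − 152.532·y = -6396.647536
  12.546·x − 23.492·y = -715.254604
det = 20.418·-23.492 − -152.532·12.546 = 1434.006816
x = (-6396.647536·-23.492 − -152.532·-715.254604) / 1434.006816 = 28.710344
y = (20.418·-715.254604 − -6396.647536·12.546) / 1434.006816 = 45.779609
|P − Q| = √((28.710344 − 29.150)² + (45.779609 − 30.408)²) = 15.377895

15.378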